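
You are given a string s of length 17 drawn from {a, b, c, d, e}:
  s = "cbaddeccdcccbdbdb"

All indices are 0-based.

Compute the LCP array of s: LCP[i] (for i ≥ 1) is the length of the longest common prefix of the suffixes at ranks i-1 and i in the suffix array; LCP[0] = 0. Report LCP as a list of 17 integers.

rank→(start, suffix):
  0 → (2, 'addeccdcccbdbdb')
  1 → (16, 'b')
  2 → (1, 'baddeccdcccbdbdb')
  3 → (14, 'bdb')
  4 → (12, 'bdbdb')
  5 → (0, 'cbaddeccdcccbdbdb')
  6 → (11, 'cbdbdb')
  7 → (10, 'ccbdbdb')
  8 → (9, 'cccbdbdb')
  9 → (6, 'ccdcccbdbdb')
  10 → (7, 'cdcccbdbdb')
  11 → (15, 'db')
  12 → (13, 'dbdb')
  13 → (8, 'dcccbdbdb')
  14 → (3, 'ddeccdcccbdbdb')
  15 → (4, 'deccdcccbdbdb')
  16 → (5, 'eccdcccbdbdb')

SA = [2, 16, 1, 14, 12, 0, 11, 10, 9, 6, 7, 15, 13, 8, 3, 4, 5]
rank  pair      lcp
   1  s[2:],s[16:]  0  ''
   2  s[16:],s[1:]  1  'b'
   3  s[1:],s[14:]  1  'b'
   4  s[14:],s[12:]  3  'bdb'
   5  s[12:],s[0:]  0  ''
   6  s[0:],s[11:]  2  'cb'
   7  s[11:],s[10:]  1  'c'
   8  s[10:],s[9:]  2  'cc'
   9  s[9:],s[6:]  2  'cc'
  10  s[6:],s[7:]  1  'c'
  11  s[7:],s[15:]  0  ''
  12  s[15:],s[13:]  2  'db'
  13  s[13:],s[8:]  1  'd'
  14  s[8:],s[3:]  1  'd'
  15  s[3:],s[4:]  1  'd'
  16  s[4:],s[5:]  0  ''

[0, 0, 1, 1, 3, 0, 2, 1, 2, 2, 1, 0, 2, 1, 1, 1, 0]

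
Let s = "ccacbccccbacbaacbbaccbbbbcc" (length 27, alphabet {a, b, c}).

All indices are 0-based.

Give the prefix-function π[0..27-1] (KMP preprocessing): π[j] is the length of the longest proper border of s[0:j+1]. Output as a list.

π[0] = 0
j=1 s[j]='c': π[1]=1 (border 'c')
j=2 s[j]='a': k: 1→0; π[2]=0 (border '')
j=3 s[j]='c': π[3]=1 (border 'c')
j=4 s[j]='b': k: 1→0; π[4]=0 (border '')
j=5 s[j]='c': π[5]=1 (border 'c')
j=6 s[j]='c': π[6]=2 (border 'cc')
j=7 s[j]='c': k: 2→1; π[7]=2 (border 'cc')
j=8 s[j]='c': k: 2→1; π[8]=2 (border 'cc')
j=9 s[j]='b': k: 2→1→0; π[9]=0 (border '')
j=10 s[j]='a': π[10]=0 (border '')
j=11 s[j]='c': π[11]=1 (border 'c')
j=12 s[j]='b': k: 1→0; π[12]=0 (border '')
j=13 s[j]='a': π[13]=0 (border '')
j=14 s[j]='a': π[14]=0 (border '')
j=15 s[j]='c': π[15]=1 (border 'c')
j=16 s[j]='b': k: 1→0; π[16]=0 (border '')
j=17 s[j]='b': π[17]=0 (border '')
j=18 s[j]='a': π[18]=0 (border '')
j=19 s[j]='c': π[19]=1 (border 'c')
j=20 s[j]='c': π[20]=2 (border 'cc')
j=21 s[j]='b': k: 2→1→0; π[21]=0 (border '')
j=22 s[j]='b': π[22]=0 (border '')
j=23 s[j]='b': π[23]=0 (border '')
j=24 s[j]='b': π[24]=0 (border '')
j=25 s[j]='c': π[25]=1 (border 'c')
j=26 s[j]='c': π[26]=2 (border 'cc')

[0, 1, 0, 1, 0, 1, 2, 2, 2, 0, 0, 1, 0, 0, 0, 1, 0, 0, 0, 1, 2, 0, 0, 0, 0, 1, 2]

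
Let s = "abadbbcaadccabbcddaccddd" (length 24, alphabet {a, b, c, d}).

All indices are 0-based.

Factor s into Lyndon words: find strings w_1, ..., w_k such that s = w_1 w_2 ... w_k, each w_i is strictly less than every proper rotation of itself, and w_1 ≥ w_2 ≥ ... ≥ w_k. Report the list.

emit factor 1: 'abadbbc' (i=0, period=7)
emit factor 2: 'aadccabbcddaccddd' (i=7, period=17)

["abadbbc", "aadccabbcddaccddd"]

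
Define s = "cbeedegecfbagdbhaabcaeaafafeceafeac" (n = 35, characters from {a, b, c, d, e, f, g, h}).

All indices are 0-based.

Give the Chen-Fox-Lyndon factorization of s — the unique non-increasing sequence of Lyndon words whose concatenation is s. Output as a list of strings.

["c", "beedegecf", "b", "agdbh", "aabcaeaafafeceafeac"]

emit factor 1: 'c' (i=0, period=1)
emit factor 2: 'beedegecf' (i=1, period=9)
emit factor 3: 'b' (i=10, period=1)
emit factor 4: 'agdbh' (i=11, period=5)
emit factor 5: 'aabcaeaafafeceafeac' (i=16, period=19)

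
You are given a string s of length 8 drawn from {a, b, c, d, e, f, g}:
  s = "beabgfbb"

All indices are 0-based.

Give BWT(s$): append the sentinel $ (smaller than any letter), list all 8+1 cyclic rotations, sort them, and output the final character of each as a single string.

bebf$abgb

rank  rotation   last
    0  $beabgfbb  b
    1  abgfbb$be  e
    2  b$beabgfb  b
    3  bb$beabgf  f
    4  beabgfbb$  $
    5  bgfbb$bea  a
    6  eabgfbb$b  b
    7  fbb$beabg  g
    8  gfbb$beab  b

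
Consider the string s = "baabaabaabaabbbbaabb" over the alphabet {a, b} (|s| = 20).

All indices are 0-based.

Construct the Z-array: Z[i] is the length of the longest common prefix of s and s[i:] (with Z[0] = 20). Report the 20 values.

[20, 0, 0, 10, 0, 0, 7, 0, 0, 4, 0, 0, 1, 1, 1, 4, 0, 0, 1, 1]

Z[0]=20
i=1: outside box; Z[1]=0
i=2: outside box; Z[2]=0
i=3: outside box; Z[3]=10 extend→box=[3,13)
i=4: min(r-i=9, Z[1]=0)=0; Z[4]=0
i=5: min(r-i=8, Z[2]=0)=0; Z[5]=0
i=6: min(r-i=7, Z[3]=10)=7; Z[6]=7
i=7: min(r-i=6, Z[4]=0)=0; Z[7]=0
i=8: min(r-i=5, Z[5]=0)=0; Z[8]=0
i=9: min(r-i=4, Z[6]=7)=4; Z[9]=4
i=10: min(r-i=3, Z[7]=0)=0; Z[10]=0
i=11: min(r-i=2, Z[8]=0)=0; Z[11]=0
i=12: min(r-i=1, Z[9]=4)=1; Z[12]=1
i=13: outside box; Z[13]=1 extend→box=[13,14)
i=14: outside box; Z[14]=1 extend→box=[14,15)
i=15: outside box; Z[15]=4 extend→box=[15,19)
i=16: min(r-i=3, Z[1]=0)=0; Z[16]=0
i=17: min(r-i=2, Z[2]=0)=0; Z[17]=0
i=18: min(r-i=1, Z[3]=10)=1; Z[18]=1
i=19: outside box; Z[19]=1 extend→box=[19,20)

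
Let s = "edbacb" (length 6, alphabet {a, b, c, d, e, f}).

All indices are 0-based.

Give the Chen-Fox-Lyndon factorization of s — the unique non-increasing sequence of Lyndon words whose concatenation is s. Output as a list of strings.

emit factor 1: 'e' (i=0, period=1)
emit factor 2: 'd' (i=1, period=1)
emit factor 3: 'b' (i=2, period=1)
emit factor 4: 'acb' (i=3, period=3)

["e", "d", "b", "acb"]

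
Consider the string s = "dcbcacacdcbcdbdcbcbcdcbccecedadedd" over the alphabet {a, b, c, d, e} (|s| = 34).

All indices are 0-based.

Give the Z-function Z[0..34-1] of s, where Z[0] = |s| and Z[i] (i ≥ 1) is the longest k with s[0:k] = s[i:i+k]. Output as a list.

[34, 0, 0, 0, 0, 0, 0, 0, 4, 0, 0, 0, 1, 0, 4, 0, 0, 0, 0, 0, 4, 0, 0, 0, 0, 0, 0, 0, 1, 0, 1, 0, 1, 1]

Z[0]=34
i=1: i≥r, start 0; Z[1]=0
i=2: i≥r, start 0; Z[2]=0
i=3: i≥r, start 0; Z[3]=0
i=4: i≥r, start 0; Z[4]=0
i=5: i≥r, start 0; Z[5]=0
i=6: i≥r, start 0; Z[6]=0
i=7: i≥r, start 0; Z[7]=0
i=8: i≥r, start 0; Z[8]=4 scan→box=[8,12)
i=9: min(r-i=3, Z[1]=0)=0; Z[9]=0
i=10: min(r-i=2, Z[2]=0)=0; Z[10]=0
i=11: min(r-i=1, Z[3]=0)=0; Z[11]=0
i=12: i≥r, start 0; Z[12]=1 scan→box=[12,13)
i=13: i≥r, start 0; Z[13]=0
i=14: i≥r, start 0; Z[14]=4 scan→box=[14,18)
i=15: min(r-i=3, Z[1]=0)=0; Z[15]=0
i=16: min(r-i=2, Z[2]=0)=0; Z[16]=0
i=17: min(r-i=1, Z[3]=0)=0; Z[17]=0
i=18: i≥r, start 0; Z[18]=0
i=19: i≥r, start 0; Z[19]=0
i=20: i≥r, start 0; Z[20]=4 scan→box=[20,24)
i=21: min(r-i=3, Z[1]=0)=0; Z[21]=0
i=22: min(r-i=2, Z[2]=0)=0; Z[22]=0
i=23: min(r-i=1, Z[3]=0)=0; Z[23]=0
i=24: i≥r, start 0; Z[24]=0
i=25: i≥r, start 0; Z[25]=0
i=26: i≥r, start 0; Z[26]=0
i=27: i≥r, start 0; Z[27]=0
i=28: i≥r, start 0; Z[28]=1 scan→box=[28,29)
i=29: i≥r, start 0; Z[29]=0
i=30: i≥r, start 0; Z[30]=1 scan→box=[30,31)
i=31: i≥r, start 0; Z[31]=0
i=32: i≥r, start 0; Z[32]=1 scan→box=[32,33)
i=33: i≥r, start 0; Z[33]=1 scan→box=[33,34)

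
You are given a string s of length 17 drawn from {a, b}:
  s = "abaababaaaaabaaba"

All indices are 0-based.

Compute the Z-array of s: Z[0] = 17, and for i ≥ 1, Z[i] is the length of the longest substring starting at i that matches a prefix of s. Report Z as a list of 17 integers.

Z[0]=17
i=1: i≥r, start 0; Z[1]=0
i=2: i≥r, start 0; Z[2]=1 grow→box=[2,3)
i=3: i≥r, start 0; Z[3]=3 grow→box=[3,6)
i=4: min(r-i=2, Z[1]=0)=0; Z[4]=0
i=5: min(r-i=1, Z[2]=1)=1; Z[5]=4 grow→box=[5,9)
i=6: min(r-i=3, Z[1]=0)=0; Z[6]=0
i=7: min(r-i=2, Z[2]=1)=1; Z[7]=1
i=8: min(r-i=1, Z[3]=3)=1; Z[8]=1
i=9: i≥r, start 0; Z[9]=1 grow→box=[9,10)
i=10: i≥r, start 0; Z[10]=1 grow→box=[10,11)
i=11: i≥r, start 0; Z[11]=6 grow→box=[11,17)
i=12: min(r-i=5, Z[1]=0)=0; Z[12]=0
i=13: min(r-i=4, Z[2]=1)=1; Z[13]=1
i=14: min(r-i=3, Z[3]=3)=3; Z[14]=3
i=15: min(r-i=2, Z[4]=0)=0; Z[15]=0
i=16: min(r-i=1, Z[5]=4)=1; Z[16]=1

[17, 0, 1, 3, 0, 4, 0, 1, 1, 1, 1, 6, 0, 1, 3, 0, 1]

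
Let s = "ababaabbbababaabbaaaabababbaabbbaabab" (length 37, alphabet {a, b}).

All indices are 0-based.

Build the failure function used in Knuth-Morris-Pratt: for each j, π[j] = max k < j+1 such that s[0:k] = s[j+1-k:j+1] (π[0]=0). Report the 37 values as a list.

[0, 0, 1, 2, 3, 1, 2, 0, 0, 1, 2, 3, 4, 5, 6, 7, 8, 1, 1, 1, 1, 2, 3, 4, 5, 4, 0, 1, 1, 2, 0, 0, 1, 1, 2, 3, 4]

π[0] = 0
j=1 s[j]='b': π[1]=0 (border '')
j=2 s[j]='a': π[2]=1 (border 'a')
j=3 s[j]='b': π[3]=2 (border 'ab')
j=4 s[j]='a': π[4]=3 (border 'aba')
j=5 s[j]='a': k: 3→1→0; π[5]=1 (border 'a')
j=6 s[j]='b': π[6]=2 (border 'ab')
j=7 s[j]='b': k: 2→0; π[7]=0 (border '')
j=8 s[j]='b': π[8]=0 (border '')
j=9 s[j]='a': π[9]=1 (border 'a')
j=10 s[j]='b': π[10]=2 (border 'ab')
j=11 s[j]='a': π[11]=3 (border 'aba')
j=12 s[j]='b': π[12]=4 (border 'abab')
j=13 s[j]='a': π[13]=5 (border 'ababa')
j=14 s[j]='a': π[14]=6 (border 'ababaa')
j=15 s[j]='b': π[15]=7 (border 'ababaab')
j=16 s[j]='b': π[16]=8 (border 'ababaabb')
j=17 s[j]='a': k: 8→0; π[17]=1 (border 'a')
j=18 s[j]='a': k: 1→0; π[18]=1 (border 'a')
j=19 s[j]='a': k: 1→0; π[19]=1 (border 'a')
j=20 s[j]='a': k: 1→0; π[20]=1 (border 'a')
j=21 s[j]='b': π[21]=2 (border 'ab')
j=22 s[j]='a': π[22]=3 (border 'aba')
j=23 s[j]='b': π[23]=4 (border 'abab')
j=24 s[j]='a': π[24]=5 (border 'ababa')
j=25 s[j]='b': k: 5→3; π[25]=4 (border 'abab')
j=26 s[j]='b': k: 4→2→0; π[26]=0 (border '')
j=27 s[j]='a': π[27]=1 (border 'a')
j=28 s[j]='a': k: 1→0; π[28]=1 (border 'a')
j=29 s[j]='b': π[29]=2 (border 'ab')
j=30 s[j]='b': k: 2→0; π[30]=0 (border '')
j=31 s[j]='b': π[31]=0 (border '')
j=32 s[j]='a': π[32]=1 (border 'a')
j=33 s[j]='a': k: 1→0; π[33]=1 (border 'a')
j=34 s[j]='b': π[34]=2 (border 'ab')
j=35 s[j]='a': π[35]=3 (border 'aba')
j=36 s[j]='b': π[36]=4 (border 'abab')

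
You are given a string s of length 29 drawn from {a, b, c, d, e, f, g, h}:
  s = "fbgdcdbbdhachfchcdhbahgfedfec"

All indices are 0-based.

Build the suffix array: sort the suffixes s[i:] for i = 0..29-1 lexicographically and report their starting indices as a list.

sorted suffixes:
  #0 SA[0]=10  'achfchcdhbahgfedfec'
  #1 SA[1]=20  'ahgfedfec'
  #2 SA[2]=19  'bahgfedfec'
  #3 SA[3]=6  'bbdhachfchcdhbahgfedfec'
  #4 SA[4]=7  'bdhachfchcdhbahgfedfec'
  #5 SA[5]=1  'bgdcdbbdhachfchcdhbahgfedfec'
  #6 SA[6]=28  'c'
  #7 SA[7]=4  'cdbbdhachfchcdhbahgfedfec'
  #8 SA[8]=16  'cdhbahgfedfec'
  #9 SA[9]=14  'chcdhbahgfedfec'
  #10 SA[10]=11  'chfchcdhbahgfedfec'
  #11 SA[11]=5  'dbbdhachfchcdhbahgfedfec'
  #12 SA[12]=3  'dcdbbdhachfchcdhbahgfedfec'
  #13 SA[13]=25  'dfec'
  #14 SA[14]=8  'dhachfchcdhbahgfedfec'
  #15 SA[15]=17  'dhbahgfedfec'
  #16 SA[16]=27  'ec'
  #17 SA[17]=24  'edfec'
  #18 SA[18]=0  'fbgdcdbbdhachfchcdhbahgfedfec'
  #19 SA[19]=13  'fchcdhbahgfedfec'
  #20 SA[20]=26  'fec'
  #21 SA[21]=23  'fedfec'
  #22 SA[22]=2  'gdcdbbdhachfchcdhbahgfedfec'
  #23 SA[23]=22  'gfedfec'
  #24 SA[24]=9  'hachfchcdhbahgfedfec'
  #25 SA[25]=18  'hbahgfedfec'
  #26 SA[26]=15  'hcdhbahgfedfec'
  #27 SA[27]=12  'hfchcdhbahgfedfec'
  #28 SA[28]=21  'hgfedfec'

[10, 20, 19, 6, 7, 1, 28, 4, 16, 14, 11, 5, 3, 25, 8, 17, 27, 24, 0, 13, 26, 23, 2, 22, 9, 18, 15, 12, 21]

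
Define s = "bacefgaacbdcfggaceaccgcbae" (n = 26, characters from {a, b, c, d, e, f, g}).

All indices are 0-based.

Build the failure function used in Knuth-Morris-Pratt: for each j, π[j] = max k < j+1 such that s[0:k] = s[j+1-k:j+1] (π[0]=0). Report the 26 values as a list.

[0, 0, 0, 0, 0, 0, 0, 0, 0, 1, 0, 0, 0, 0, 0, 0, 0, 0, 0, 0, 0, 0, 0, 1, 2, 0]

π[0] = 0
j=1 s[j]='a': π[1]=0 (border '')
j=2 s[j]='c': π[2]=0 (border '')
j=3 s[j]='e': π[3]=0 (border '')
j=4 s[j]='f': π[4]=0 (border '')
j=5 s[j]='g': π[5]=0 (border '')
j=6 s[j]='a': π[6]=0 (border '')
j=7 s[j]='a': π[7]=0 (border '')
j=8 s[j]='c': π[8]=0 (border '')
j=9 s[j]='b': π[9]=1 (border 'b')
j=10 s[j]='d': k: 1→0; π[10]=0 (border '')
j=11 s[j]='c': π[11]=0 (border '')
j=12 s[j]='f': π[12]=0 (border '')
j=13 s[j]='g': π[13]=0 (border '')
j=14 s[j]='g': π[14]=0 (border '')
j=15 s[j]='a': π[15]=0 (border '')
j=16 s[j]='c': π[16]=0 (border '')
j=17 s[j]='e': π[17]=0 (border '')
j=18 s[j]='a': π[18]=0 (border '')
j=19 s[j]='c': π[19]=0 (border '')
j=20 s[j]='c': π[20]=0 (border '')
j=21 s[j]='g': π[21]=0 (border '')
j=22 s[j]='c': π[22]=0 (border '')
j=23 s[j]='b': π[23]=1 (border 'b')
j=24 s[j]='a': π[24]=2 (border 'ba')
j=25 s[j]='e': k: 2→0; π[25]=0 (border '')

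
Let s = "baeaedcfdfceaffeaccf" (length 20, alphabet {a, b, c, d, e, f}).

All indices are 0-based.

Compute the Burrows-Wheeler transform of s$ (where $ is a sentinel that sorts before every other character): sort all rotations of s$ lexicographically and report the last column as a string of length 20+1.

rank  rotation               last
    0  $baeaedcfdfceaffeaccf  f
    1  accf$baeaedcfdfceaffe  e
    2  aeaedcfdfceaffeaccf$b  b
    3  aedcfdfceaffeaccf$bae  e
    4  affeaccf$baeaedcfdfce  e
    5  baeaedcfdfceaffeaccf$  $
    6  ccf$baeaedcfdfceaffea  a
    7  ceaffeaccf$baeaedcfdf  f
    8  cf$baeaedcfdfceaffeac  c
    9  cfdfceaffeaccf$baeaed  d
   10  dcfdfceaffeaccf$baeae  e
   11  dfceaffeaccf$baeaedcf  f
   12  eaccf$baeaedcfdfceaff  f
   13  eaedcfdfceaffeaccf$ba  a
   14  eaffeaccf$baeaedcfdfc  c
   15  edcfdfceaffeaccf$baea  a
   16  f$baeaedcfdfceaffeacc  c
   17  fceaffeaccf$baeaedcfd  d
   18  fdfceaffeaccf$baeaedc  c
   19  feaccf$baeaedcfdfceaf  f
   20  ffeaccf$baeaedcfdfcea  a

febee$afcdeffacacdcfa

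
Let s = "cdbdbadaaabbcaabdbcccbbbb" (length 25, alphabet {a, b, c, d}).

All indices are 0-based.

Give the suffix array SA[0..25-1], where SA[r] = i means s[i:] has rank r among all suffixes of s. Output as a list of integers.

[7, 8, 13, 9, 14, 5, 24, 4, 23, 22, 21, 10, 11, 17, 2, 15, 12, 20, 19, 18, 0, 6, 3, 16, 1]

rank→(start, suffix):
  0 → (7, 'aaabbcaabdbcccbbbb')
  1 → (8, 'aabbcaabdbcccbbbb')
  2 → (13, 'aabdbcccbbbb')
  3 → (9, 'abbcaabdbcccbbbb')
  4 → (14, 'abdbcccbbbb')
  5 → (5, 'adaaabbcaabdbcccbbbb')
  6 → (24, 'b')
  7 → (4, 'badaaabbcaabdbcccbbbb')
  8 → (23, 'bb')
  9 → (22, 'bbb')
  10 → (21, 'bbbb')
  11 → (10, 'bbcaabdbcccbbbb')
  12 → (11, 'bcaabdbcccbbbb')
  13 → (17, 'bcccbbbb')
  14 → (2, 'bdbadaaabbcaabdbcccbbbb')
  15 → (15, 'bdbcccbbbb')
  16 → (12, 'caabdbcccbbbb')
  17 → (20, 'cbbbb')
  18 → (19, 'ccbbbb')
  19 → (18, 'cccbbbb')
  20 → (0, 'cdbdbadaaabbcaabdbcccbbbb')
  21 → (6, 'daaabbcaabdbcccbbbb')
  22 → (3, 'dbadaaabbcaabdbcccbbbb')
  23 → (16, 'dbcccbbbb')
  24 → (1, 'dbdbadaaabbcaabdbcccbbbb')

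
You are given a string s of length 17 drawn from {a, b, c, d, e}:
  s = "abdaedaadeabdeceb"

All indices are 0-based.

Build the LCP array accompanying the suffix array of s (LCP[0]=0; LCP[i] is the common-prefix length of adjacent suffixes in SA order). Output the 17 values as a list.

sorted suffixes:
  #0 SA[0]=6  'aadeabdeceb'
  #1 SA[1]=0  'abdaedaadeabdeceb'
  #2 SA[2]=10  'abdeceb'
  #3 SA[3]=7  'adeabdeceb'
  #4 SA[4]=3  'aedaadeabdeceb'
  #5 SA[5]=16  'b'
  #6 SA[6]=1  'bdaedaadeabdeceb'
  #7 SA[7]=11  'bdeceb'
  #8 SA[8]=14  'ceb'
  #9 SA[9]=5  'daadeabdeceb'
  #10 SA[10]=2  'daedaadeabdeceb'
  #11 SA[11]=8  'deabdeceb'
  #12 SA[12]=12  'deceb'
  #13 SA[13]=9  'eabdeceb'
  #14 SA[14]=15  'eb'
  #15 SA[15]=13  'eceb'
  #16 SA[16]=4  'edaadeabdeceb'

SA = [6, 0, 10, 7, 3, 16, 1, 11, 14, 5, 2, 8, 12, 9, 15, 13, 4]
[i] adj suffixes → lcp
  [1] 6/0 → 1 ('a')
  [2] 0/10 → 3 ('abd')
  [3] 10/7 → 1 ('a')
  [4] 7/3 → 1 ('a')
  [5] 3/16 → 0 ('')
  [6] 16/1 → 1 ('b')
  [7] 1/11 → 2 ('bd')
  [8] 11/14 → 0 ('')
  [9] 14/5 → 0 ('')
  [10] 5/2 → 2 ('da')
  [11] 2/8 → 1 ('d')
  [12] 8/12 → 2 ('de')
  [13] 12/9 → 0 ('')
  [14] 9/15 → 1 ('e')
  [15] 15/13 → 1 ('e')
  [16] 13/4 → 1 ('e')

[0, 1, 3, 1, 1, 0, 1, 2, 0, 0, 2, 1, 2, 0, 1, 1, 1]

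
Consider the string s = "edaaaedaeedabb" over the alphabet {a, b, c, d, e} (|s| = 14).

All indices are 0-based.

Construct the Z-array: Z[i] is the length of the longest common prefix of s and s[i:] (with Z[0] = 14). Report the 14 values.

[14, 0, 0, 0, 0, 3, 0, 0, 1, 3, 0, 0, 0, 0]

Z[0]=14
i=1: outside box; Z[1]=0
i=2: outside box; Z[2]=0
i=3: outside box; Z[3]=0
i=4: outside box; Z[4]=0
i=5: outside box; Z[5]=3 extend→box=[5,8)
i=6: min(r-i=2, Z[1]=0)=0; Z[6]=0
i=7: min(r-i=1, Z[2]=0)=0; Z[7]=0
i=8: outside box; Z[8]=1 extend→box=[8,9)
i=9: outside box; Z[9]=3 extend→box=[9,12)
i=10: min(r-i=2, Z[1]=0)=0; Z[10]=0
i=11: min(r-i=1, Z[2]=0)=0; Z[11]=0
i=12: outside box; Z[12]=0
i=13: outside box; Z[13]=0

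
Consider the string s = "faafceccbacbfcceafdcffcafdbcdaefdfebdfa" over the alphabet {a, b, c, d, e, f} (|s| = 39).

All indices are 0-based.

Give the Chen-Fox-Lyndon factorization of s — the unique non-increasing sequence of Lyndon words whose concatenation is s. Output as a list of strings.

["f", "aafceccbacbfcceafdcffcafdbcdaefdfebdf", "a"]

emit factor 1: 'f' (i=0, period=1)
emit factor 2: 'aafceccbacbfcceafdcffcafdbcdaefdfebdf' (i=1, period=37)
emit factor 3: 'a' (i=38, period=1)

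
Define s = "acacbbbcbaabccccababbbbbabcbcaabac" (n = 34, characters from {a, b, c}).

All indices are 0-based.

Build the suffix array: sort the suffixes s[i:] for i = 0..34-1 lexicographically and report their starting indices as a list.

[29, 9, 16, 30, 18, 24, 10, 32, 0, 2, 8, 17, 23, 31, 22, 21, 20, 19, 4, 5, 27, 6, 25, 11, 33, 28, 15, 1, 7, 3, 26, 14, 13, 12]

rank→(start, suffix):
  0 → (29, 'aabac')
  1 → (9, 'aabccccababbbbbabcbcaabac')
  2 → (16, 'ababbbbbabcbcaabac')
  3 → (30, 'abac')
  4 → (18, 'abbbbbabcbcaabac')
  5 → (24, 'abcbcaabac')
  6 → (10, 'abccccababbbbbabcbcaabac')
  7 → (32, 'ac')
  8 → (0, 'acacbbbcbaabccccababbbbbabcbcaabac')
  9 → (2, 'acbbbcbaabccccababbbbbabcbcaabac')
  10 → (8, 'baabccccababbbbbabcbcaabac')
  11 → (17, 'babbbbbabcbcaabac')
  12 → (23, 'babcbcaabac')
  13 → (31, 'bac')
  14 → (22, 'bbabcbcaabac')
  15 → (21, 'bbbabcbcaabac')
  16 → (20, 'bbbbabcbcaabac')
  17 → (19, 'bbbbbabcbcaabac')
  18 → (4, 'bbbcbaabccccababbbbbabcbcaabac')
  19 → (5, 'bbcbaabccccababbbbbabcbcaabac')
  20 → (27, 'bcaabac')
  21 → (6, 'bcbaabccccababbbbbabcbcaabac')
  22 → (25, 'bcbcaabac')
  23 → (11, 'bccccababbbbbabcbcaabac')
  24 → (33, 'c')
  25 → (28, 'caabac')
  26 → (15, 'cababbbbbabcbcaabac')
  27 → (1, 'cacbbbcbaabccccababbbbbabcbcaabac')
  28 → (7, 'cbaabccccababbbbbabcbcaabac')
  29 → (3, 'cbbbcbaabccccababbbbbabcbcaabac')
  30 → (26, 'cbcaabac')
  31 → (14, 'ccababbbbbabcbcaabac')
  32 → (13, 'cccababbbbbabcbcaabac')
  33 → (12, 'ccccababbbbbabcbcaabac')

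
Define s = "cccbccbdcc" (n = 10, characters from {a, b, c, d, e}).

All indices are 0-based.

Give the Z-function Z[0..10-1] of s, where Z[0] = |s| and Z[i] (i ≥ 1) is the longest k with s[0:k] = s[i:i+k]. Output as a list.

Z[0]=10
i=1: outside box; Z[1]=2 scan→box=[1,3)
i=2: min(r-i=1, Z[1]=2)=1; Z[2]=1
i=3: outside box; Z[3]=0
i=4: outside box; Z[4]=2 scan→box=[4,6)
i=5: min(r-i=1, Z[1]=2)=1; Z[5]=1
i=6: outside box; Z[6]=0
i=7: outside box; Z[7]=0
i=8: outside box; Z[8]=2 scan→box=[8,10)
i=9: min(r-i=1, Z[1]=2)=1; Z[9]=1

[10, 2, 1, 0, 2, 1, 0, 0, 2, 1]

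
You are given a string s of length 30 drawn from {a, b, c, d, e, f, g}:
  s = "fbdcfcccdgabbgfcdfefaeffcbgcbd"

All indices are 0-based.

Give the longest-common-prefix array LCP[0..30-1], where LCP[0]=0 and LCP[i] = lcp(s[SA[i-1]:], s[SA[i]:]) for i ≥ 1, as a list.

rank→(start, suffix):
  0 → (10, 'abbgfcdfefaeffcbgcbd')
  1 → (20, 'aeffcbgcbd')
  2 → (11, 'bbgfcdfefaeffcbgcbd')
  3 → (28, 'bd')
  4 → (1, 'bdcfcccdgabbgfcdfefaeffcbgcbd')
  5 → (25, 'bgcbd')
  6 → (12, 'bgfcdfefaeffcbgcbd')
  7 → (27, 'cbd')
  8 → (24, 'cbgcbd')
  9 → (5, 'cccdgabbgfcdfefaeffcbgcbd')
  10 → (6, 'ccdgabbgfcdfefaeffcbgcbd')
  11 → (15, 'cdfefaeffcbgcbd')
  12 → (7, 'cdgabbgfcdfefaeffcbgcbd')
  13 → (3, 'cfcccdgabbgfcdfefaeffcbgcbd')
  14 → (29, 'd')
  15 → (2, 'dcfcccdgabbgfcdfefaeffcbgcbd')
  16 → (16, 'dfefaeffcbgcbd')
  17 → (8, 'dgabbgfcdfefaeffcbgcbd')
  18 → (18, 'efaeffcbgcbd')
  19 → (21, 'effcbgcbd')
  20 → (19, 'faeffcbgcbd')
  21 → (0, 'fbdcfcccdgabbgfcdfefaeffcbgcbd')
  22 → (23, 'fcbgcbd')
  23 → (4, 'fcccdgabbgfcdfefaeffcbgcbd')
  24 → (14, 'fcdfefaeffcbgcbd')
  25 → (17, 'fefaeffcbgcbd')
  26 → (22, 'ffcbgcbd')
  27 → (9, 'gabbgfcdfefaeffcbgcbd')
  28 → (26, 'gcbd')
  29 → (13, 'gfcdfefaeffcbgcbd')

SA = [10, 20, 11, 28, 1, 25, 12, 27, 24, 5, 6, 15, 7, 3, 29, 2, 16, 8, 18, 21, 19, 0, 23, 4, 14, 17, 22, 9, 26, 13]
rank  pair      lcp
   1  s[10:],s[20:]  1  'a'
   2  s[20:],s[11:]  0  ''
   3  s[11:],s[28:]  1  'b'
   4  s[28:],s[1:]  2  'bd'
   5  s[1:],s[25:]  1  'b'
   6  s[25:],s[12:]  2  'bg'
   7  s[12:],s[27:]  0  ''
   8  s[27:],s[24:]  2  'cb'
   9  s[24:],s[5:]  1  'c'
  10  s[5:],s[6:]  2  'cc'
  11  s[6:],s[15:]  1  'c'
  12  s[15:],s[7:]  2  'cd'
  13  s[7:],s[3:]  1  'c'
  14  s[3:],s[29:]  0  ''
  15  s[29:],s[2:]  1  'd'
  16  s[2:],s[16:]  1  'd'
  17  s[16:],s[8:]  1  'd'
  18  s[8:],s[18:]  0  ''
  19  s[18:],s[21:]  2  'ef'
  20  s[21:],s[19:]  0  ''
  21  s[19:],s[0:]  1  'f'
  22  s[0:],s[23:]  1  'f'
  23  s[23:],s[4:]  2  'fc'
  24  s[4:],s[14:]  2  'fc'
  25  s[14:],s[17:]  1  'f'
  26  s[17:],s[22:]  1  'f'
  27  s[22:],s[9:]  0  ''
  28  s[9:],s[26:]  1  'g'
  29  s[26:],s[13:]  1  'g'

[0, 1, 0, 1, 2, 1, 2, 0, 2, 1, 2, 1, 2, 1, 0, 1, 1, 1, 0, 2, 0, 1, 1, 2, 2, 1, 1, 0, 1, 1]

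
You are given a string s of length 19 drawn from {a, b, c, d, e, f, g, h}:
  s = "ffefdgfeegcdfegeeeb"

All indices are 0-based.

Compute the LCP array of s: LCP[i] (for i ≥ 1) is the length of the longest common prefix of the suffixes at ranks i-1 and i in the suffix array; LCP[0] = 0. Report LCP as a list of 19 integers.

rank | idx | suffix
   0 |  18 | b
   1 |  10 | cdfegeeeb
   2 |  11 | dfegeeeb
   3 |   4 | dgfeegcdfegeeeb
   4 |  17 | eb
   5 |  16 | eeb
   6 |  15 | eeeb
   7 |   7 | eegcdfegeeeb
   8 |   2 | efdgfeegcdfegeeeb
   9 |   8 | egcdfegeeeb
  10 |  13 | egeeeb
  11 |   3 | fdgfeegcdfegeeeb
  12 |   6 | feegcdfegeeeb
  13 |   1 | fefdgfeegcdfegeeeb
  14 |  12 | fegeeeb
  15 |   0 | ffefdgfeegcdfegeeeb
  16 |   9 | gcdfegeeeb
  17 |  14 | geeeb
  18 |   5 | gfeegcdfegeeeb

SA = [18, 10, 11, 4, 17, 16, 15, 7, 2, 8, 13, 3, 6, 1, 12, 0, 9, 14, 5]
rank  pair      lcp
   1  s[18:],s[10:]  0  ''
   2  s[10:],s[11:]  0  ''
   3  s[11:],s[4:]  1  'd'
   4  s[4:],s[17:]  0  ''
   5  s[17:],s[16:]  1  'e'
   6  s[16:],s[15:]  2  'ee'
   7  s[15:],s[7:]  2  'ee'
   8  s[7:],s[2:]  1  'e'
   9  s[2:],s[8:]  1  'e'
  10  s[8:],s[13:]  2  'eg'
  11  s[13:],s[3:]  0  ''
  12  s[3:],s[6:]  1  'f'
  13  s[6:],s[1:]  2  'fe'
  14  s[1:],s[12:]  2  'fe'
  15  s[12:],s[0:]  1  'f'
  16  s[0:],s[9:]  0  ''
  17  s[9:],s[14:]  1  'g'
  18  s[14:],s[5:]  1  'g'

[0, 0, 0, 1, 0, 1, 2, 2, 1, 1, 2, 0, 1, 2, 2, 1, 0, 1, 1]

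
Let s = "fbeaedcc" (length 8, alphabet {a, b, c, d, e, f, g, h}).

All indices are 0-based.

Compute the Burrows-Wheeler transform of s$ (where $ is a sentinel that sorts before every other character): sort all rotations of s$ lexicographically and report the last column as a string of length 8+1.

rank  rotation   last
    0  $fbeaedcc  c
    1  aedcc$fbe  e
    2  beaedcc$f  f
    3  c$fbeaedc  c
    4  cc$fbeaed  d
    5  dcc$fbeae  e
    6  eaedcc$fb  b
    7  edcc$fbea  a
    8  fbeaedcc$  $

cefcdeba$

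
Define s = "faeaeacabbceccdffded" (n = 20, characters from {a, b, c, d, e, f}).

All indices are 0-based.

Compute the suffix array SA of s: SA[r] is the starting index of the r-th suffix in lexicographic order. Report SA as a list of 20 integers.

[7, 5, 3, 1, 8, 9, 6, 12, 13, 10, 19, 17, 14, 4, 2, 11, 18, 0, 16, 15]

rank | idx | suffix
   0 |   7 | abbceccdffded
   1 |   5 | acabbceccdffded
   2 |   3 | aeacabbceccdffded
   3 |   1 | aeaeacabbceccdffded
   4 |   8 | bbceccdffded
   5 |   9 | bceccdffded
   6 |   6 | cabbceccdffded
   7 |  12 | ccdffded
   8 |  13 | cdffded
   9 |  10 | ceccdffded
  10 |  19 | d
  11 |  17 | ded
  12 |  14 | dffded
  13 |   4 | eacabbceccdffded
  14 |   2 | eaeacabbceccdffded
  15 |  11 | eccdffded
  16 |  18 | ed
  17 |   0 | faeaeacabbceccdffded
  18 |  16 | fded
  19 |  15 | ffded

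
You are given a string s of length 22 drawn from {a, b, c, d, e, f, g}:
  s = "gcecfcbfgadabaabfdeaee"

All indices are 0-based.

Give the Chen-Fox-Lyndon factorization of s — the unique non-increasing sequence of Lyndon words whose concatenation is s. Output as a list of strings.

emit factor 1: 'g' (i=0, period=1)
emit factor 2: 'cecf' (i=1, period=4)
emit factor 3: 'c' (i=5, period=1)
emit factor 4: 'bfg' (i=6, period=3)
emit factor 5: 'ad' (i=9, period=2)
emit factor 6: 'ab' (i=11, period=2)
emit factor 7: 'aabfdeaee' (i=13, period=9)

["g", "cecf", "c", "bfg", "ad", "ab", "aabfdeaee"]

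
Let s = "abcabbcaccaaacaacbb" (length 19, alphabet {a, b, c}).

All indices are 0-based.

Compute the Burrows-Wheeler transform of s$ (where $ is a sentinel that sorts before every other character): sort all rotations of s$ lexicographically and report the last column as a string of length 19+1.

bcacc$aacbcaabcabbaa

rank  rotation              last
    0  $abcabbcaccaaacaacbb  b
    1  aaacaacbb$abcabbcacc  c
    2  aacaacbb$abcabbcacca  a
    3  aacbb$abcabbcaccaaac  c
    4  abbcaccaaacaacbb$abc  c
    5  abcabbcaccaaacaacbb$  $
    6  acaacbb$abcabbcaccaa  a
    7  acbb$abcabbcaccaaaca  a
    8  accaaacaacbb$abcabbc  c
    9  b$abcabbcaccaaacaacb  b
   10  bb$abcabbcaccaaacaac  c
   11  bbcaccaaacaacbb$abca  a
   12  bcabbcaccaaacaacbb$a  a
   13  bcaccaaacaacbb$abcab  b
   14  caaacaacbb$abcabbcac  c
   15  caacbb$abcabbcaccaaa  a
   16  cabbcaccaaacaacbb$ab  b
   17  caccaaacaacbb$abcabb  b
   18  cbb$abcabbcaccaaacaa  a
   19  ccaaacaacbb$abcabbca  a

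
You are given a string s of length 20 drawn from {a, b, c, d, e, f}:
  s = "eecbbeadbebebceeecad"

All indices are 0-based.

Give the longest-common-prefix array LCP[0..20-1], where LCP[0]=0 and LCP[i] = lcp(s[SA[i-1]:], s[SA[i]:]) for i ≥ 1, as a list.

sorted suffixes:
  #0 SA[0]=18  'ad'
  #1 SA[1]=6  'adbebebceeecad'
  #2 SA[2]=3  'bbeadbebebceeecad'
  #3 SA[3]=12  'bceeecad'
  #4 SA[4]=4  'beadbebebceeecad'
  #5 SA[5]=10  'bebceeecad'
  #6 SA[6]=8  'bebebceeecad'
  #7 SA[7]=17  'cad'
  #8 SA[8]=2  'cbbeadbebebceeecad'
  #9 SA[9]=13  'ceeecad'
  #10 SA[10]=19  'd'
  #11 SA[11]=7  'dbebebceeecad'
  #12 SA[12]=5  'eadbebebceeecad'
  #13 SA[13]=11  'ebceeecad'
  #14 SA[14]=9  'ebebceeecad'
  #15 SA[15]=16  'ecad'
  #16 SA[16]=1  'ecbbeadbebebceeecad'
  #17 SA[17]=15  'eecad'
  #18 SA[18]=0  'eecbbeadbebebceeecad'
  #19 SA[19]=14  'eeecad'

SA = [18, 6, 3, 12, 4, 10, 8, 17, 2, 13, 19, 7, 5, 11, 9, 16, 1, 15, 0, 14]
rank  pair      lcp
   1  s[18:],s[6:]  2  'ad'
   2  s[6:],s[3:]  0  ''
   3  s[3:],s[12:]  1  'b'
   4  s[12:],s[4:]  1  'b'
   5  s[4:],s[10:]  2  'be'
   6  s[10:],s[8:]  3  'beb'
   7  s[8:],s[17:]  0  ''
   8  s[17:],s[2:]  1  'c'
   9  s[2:],s[13:]  1  'c'
  10  s[13:],s[19:]  0  ''
  11  s[19:],s[7:]  1  'd'
  12  s[7:],s[5:]  0  ''
  13  s[5:],s[11:]  1  'e'
  14  s[11:],s[9:]  2  'eb'
  15  s[9:],s[16:]  1  'e'
  16  s[16:],s[1:]  2  'ec'
  17  s[1:],s[15:]  1  'e'
  18  s[15:],s[0:]  3  'eec'
  19  s[0:],s[14:]  2  'ee'

[0, 2, 0, 1, 1, 2, 3, 0, 1, 1, 0, 1, 0, 1, 2, 1, 2, 1, 3, 2]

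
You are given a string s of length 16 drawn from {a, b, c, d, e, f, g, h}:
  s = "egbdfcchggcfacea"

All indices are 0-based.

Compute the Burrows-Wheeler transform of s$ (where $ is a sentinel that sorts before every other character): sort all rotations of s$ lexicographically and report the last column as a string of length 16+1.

aefgfagcbc$cdeghc

rank  rotation           last
    0  $egbdfcchggcfacea  a
    1  a$egbdfcchggcface  e
    2  acea$egbdfcchggcf  f
    3  bdfcchggcfacea$eg  g
    4  cchggcfacea$egbdf  f
    5  cea$egbdfcchggcfa  a
    6  cfacea$egbdfcchgg  g
    7  chggcfacea$egbdfc  c
    8  dfcchggcfacea$egb  b
    9  ea$egbdfcchggcfac  c
   10  egbdfcchggcfacea$  $
   11  facea$egbdfcchggc  c
   12  fcchggcfacea$egbd  d
   13  gbdfcchggcfacea$e  e
   14  gcfacea$egbdfcchg  g
   15  ggcfacea$egbdfcch  h
   16  hggcfacea$egbdfcc  c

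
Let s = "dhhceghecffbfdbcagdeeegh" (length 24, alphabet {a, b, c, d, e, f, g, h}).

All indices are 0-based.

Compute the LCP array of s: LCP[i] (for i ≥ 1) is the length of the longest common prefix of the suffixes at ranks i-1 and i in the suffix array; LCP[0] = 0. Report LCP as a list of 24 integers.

rank | idx | suffix
   0 |  16 | agdeeegh
   1 |  14 | bcagdeeegh
   2 |  11 | bfdbcagdeeegh
   3 |  15 | cagdeeegh
   4 |   3 | ceghecffbfdbcagdeeegh
   5 |   8 | cffbfdbcagdeeegh
   6 |  13 | dbcagdeeegh
   7 |  18 | deeegh
   8 |   0 | dhhceghecffbfdbcagdeeegh
   9 |   7 | ecffbfdbcagdeeegh
  10 |  19 | eeegh
  11 |  20 | eegh
  12 |  21 | egh
  13 |   4 | eghecffbfdbcagdeeegh
  14 |  10 | fbfdbcagdeeegh
  15 |  12 | fdbcagdeeegh
  16 |   9 | ffbfdbcagdeeegh
  17 |  17 | gdeeegh
  18 |  22 | gh
  19 |   5 | ghecffbfdbcagdeeegh
  20 |  23 | h
  21 |   2 | hceghecffbfdbcagdeeegh
  22 |   6 | hecffbfdbcagdeeegh
  23 |   1 | hhceghecffbfdbcagdeeegh

SA = [16, 14, 11, 15, 3, 8, 13, 18, 0, 7, 19, 20, 21, 4, 10, 12, 9, 17, 22, 5, 23, 2, 6, 1]
rank  pair      lcp
   1  s[16:],s[14:]  0  ''
   2  s[14:],s[11:]  1  'b'
   3  s[11:],s[15:]  0  ''
   4  s[15:],s[3:]  1  'c'
   5  s[3:],s[8:]  1  'c'
   6  s[8:],s[13:]  0  ''
   7  s[13:],s[18:]  1  'd'
   8  s[18:],s[0:]  1  'd'
   9  s[0:],s[7:]  0  ''
  10  s[7:],s[19:]  1  'e'
  11  s[19:],s[20:]  2  'ee'
  12  s[20:],s[21:]  1  'e'
  13  s[21:],s[4:]  3  'egh'
  14  s[4:],s[10:]  0  ''
  15  s[10:],s[12:]  1  'f'
  16  s[12:],s[9:]  1  'f'
  17  s[9:],s[17:]  0  ''
  18  s[17:],s[22:]  1  'g'
  19  s[22:],s[5:]  2  'gh'
  20  s[5:],s[23:]  0  ''
  21  s[23:],s[2:]  1  'h'
  22  s[2:],s[6:]  1  'h'
  23  s[6:],s[1:]  1  'h'

[0, 0, 1, 0, 1, 1, 0, 1, 1, 0, 1, 2, 1, 3, 0, 1, 1, 0, 1, 2, 0, 1, 1, 1]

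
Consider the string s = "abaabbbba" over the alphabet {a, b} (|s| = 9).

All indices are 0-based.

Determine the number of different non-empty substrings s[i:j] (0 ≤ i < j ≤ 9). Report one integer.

rank→(start, suffix):
  0 → (8, 'a')
  1 → (2, 'aabbbba')
  2 → (0, 'abaabbbba')
  3 → (3, 'abbbba')
  4 → (7, 'ba')
  5 → (1, 'baabbbba')
  6 → (6, 'bba')
  7 → (5, 'bbba')
  8 → (4, 'bbbba')

SA = [8, 2, 0, 3, 7, 1, 6, 5, 4]
rank  pair      lcp
   1  s[8:],s[2:]  1  'a'
   2  s[2:],s[0:]  1  'a'
   3  s[0:],s[3:]  2  'ab'
   4  s[3:],s[7:]  0  ''
   5  s[7:],s[1:]  2  'ba'
   6  s[1:],s[6:]  1  'b'
   7  s[6:],s[5:]  2  'bb'
   8  s[5:],s[4:]  3  'bbb'

n(n+1)/2 = 9·10/2 = 45
Σ LCP = 0 + 1 + 1 + 2 + 0 + 2 + 1 + 2 + 3 = 12
distinct = 45 − 12 = 33

33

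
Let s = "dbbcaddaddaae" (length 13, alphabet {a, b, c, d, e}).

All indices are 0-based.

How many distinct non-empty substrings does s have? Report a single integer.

77

rank→(start, suffix):
  0 → (10, 'aae')
  1 → (7, 'addaae')
  2 → (4, 'addaddaae')
  3 → (11, 'ae')
  4 → (1, 'bbcaddaddaae')
  5 → (2, 'bcaddaddaae')
  6 → (3, 'caddaddaae')
  7 → (9, 'daae')
  8 → (6, 'daddaae')
  9 → (0, 'dbbcaddaddaae')
  10 → (8, 'ddaae')
  11 → (5, 'ddaddaae')
  12 → (12, 'e')

SA = [10, 7, 4, 11, 1, 2, 3, 9, 6, 0, 8, 5, 12]
i: (SA[i-1],SA[i]) lcp shared
  1: (10,7) 1 'a'
  2: (7,4) 4 'adda'
  3: (4,11) 1 'a'
  4: (11,1) 0 ''
  5: (1,2) 1 'b'
  6: (2,3) 0 ''
  7: (3,9) 0 ''
  8: (9,6) 2 'da'
  9: (6,0) 1 'd'
  10: (0,8) 1 'd'
  11: (8,5) 3 'dda'
  12: (5,12) 0 ''

n(n+1)/2 = 13·14/2 = 91
Σ LCP = 0 + 1 + 4 + 1 + 0 + 1 + 0 + 0 + 2 + 1 + 1 + 3 + 0 = 14
distinct = 91 − 14 = 77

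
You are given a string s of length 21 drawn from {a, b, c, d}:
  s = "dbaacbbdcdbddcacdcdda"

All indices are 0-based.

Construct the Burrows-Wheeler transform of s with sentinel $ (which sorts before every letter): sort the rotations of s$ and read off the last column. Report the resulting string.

adbacdcbddadadd$cdbccb

rank  rotation                last
    0  $dbaacbbdcdbddcacdcdda  a
    1  a$dbaacbbdcdbddcacdcdd  d
    2  aacbbdcdbddcacdcdda$db  b
    3  acbbdcdbddcacdcdda$dba  a
    4  acdcdda$dbaacbbdcdbddc  c
    5  baacbbdcdbddcacdcdda$d  d
    6  bbdcdbddcacdcdda$dbaac  c
    7  bdcdbddcacdcdda$dbaacb  b
    8  bddcacdcdda$dbaacbbdcd  d
    9  cacdcdda$dbaacbbdcdbdd  d
   10  cbbdcdbddcacdcdda$dbaa  a
   11  cdbddcacdcdda$dbaacbbd  d
   12  cdcdda$dbaacbbdcdbddca  a
   13  cdda$dbaacbbdcdbddcacd  d
   14  da$dbaacbbdcdbddcacdcd  d
   15  dbaacbbdcdbddcacdcdda$  $
   16  dbddcacdcdda$dbaacbbdc  c
   17  dcacdcdda$dbaacbbdcdbd  d
   18  dcdbddcacdcdda$dbaacbb  b
   19  dcdda$dbaacbbdcdbddcac  c
   20  dda$dbaacbbdcdbddcacdc  c
   21  ddcacdcdda$dbaacbbdcdb  b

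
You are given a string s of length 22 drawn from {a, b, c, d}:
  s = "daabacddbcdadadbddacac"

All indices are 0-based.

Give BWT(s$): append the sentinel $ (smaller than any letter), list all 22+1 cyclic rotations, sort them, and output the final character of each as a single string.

cdacdbddaddaaba$dcadabc

rank  rotation                 last
    0  $daabacddbcdadadbddacac  c
    1  aabacddbcdadadbddacac$d  d
    2  abacddbcdadadbddacac$da  a
    3  ac$daabacddbcdadadbddac  c
    4  acac$daabacddbcdadadbdd  d
    5  acddbcdadadbddacac$daab  b
    6  adadbddacac$daabacddbcd  d
    7  adbddacac$daabacddbcdad  d
    8  bacddbcdadadbddacac$daa  a
    9  bcdadadbddacac$daabacdd  d
   10  bddacac$daabacddbcdadad  d
   11  c$daabacddbcdadadbddaca  a
   12  cac$daabacddbcdadadbdda  a
   13  cdadadbddacac$daabacddb  b
   14  cddbcdadadbddacac$daaba  a
   15  daabacddbcdadadbddacac$  $
   16  dacac$daabacddbcdadadbd  d
   17  dadadbddacac$daabacddbc  c
   18  dadbddacac$daabacddbcda  a
   19  dbcdadadbddacac$daabacd  d
   20  dbddacac$daabacddbcdada  a
   21  ddacac$daabacddbcdadadb  b
   22  ddbcdadadbddacac$daabac  c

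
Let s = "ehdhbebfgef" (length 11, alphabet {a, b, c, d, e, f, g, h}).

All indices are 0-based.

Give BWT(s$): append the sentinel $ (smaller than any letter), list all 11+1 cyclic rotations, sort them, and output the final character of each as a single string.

fhehbg$ebfde

rank  rotation      last
    0  $ehdhbebfgef  f
    1  bebfgef$ehdh  h
    2  bfgef$ehdhbe  e
    3  dhbebfgef$eh  h
    4  ebfgef$ehdhb  b
    5  ef$ehdhbebfg  g
    6  ehdhbebfgef$  $
    7  f$ehdhbebfge  e
    8  fgef$ehdhbeb  b
    9  gef$ehdhbebf  f
   10  hbebfgef$ehd  d
   11  hdhbebfgef$e  e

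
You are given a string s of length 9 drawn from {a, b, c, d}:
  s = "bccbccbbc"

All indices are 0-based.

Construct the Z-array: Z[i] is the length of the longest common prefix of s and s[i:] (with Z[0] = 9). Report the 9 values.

[9, 0, 0, 4, 0, 0, 1, 2, 0]

Z[0]=9
i=1: i≥r, start 0; Z[1]=0
i=2: i≥r, start 0; Z[2]=0
i=3: i≥r, start 0; Z[3]=4 scan→box=[3,7)
i=4: min(r-i=3, Z[1]=0)=0; Z[4]=0
i=5: min(r-i=2, Z[2]=0)=0; Z[5]=0
i=6: min(r-i=1, Z[3]=4)=1; Z[6]=1
i=7: i≥r, start 0; Z[7]=2 scan→box=[7,9)
i=8: min(r-i=1, Z[1]=0)=0; Z[8]=0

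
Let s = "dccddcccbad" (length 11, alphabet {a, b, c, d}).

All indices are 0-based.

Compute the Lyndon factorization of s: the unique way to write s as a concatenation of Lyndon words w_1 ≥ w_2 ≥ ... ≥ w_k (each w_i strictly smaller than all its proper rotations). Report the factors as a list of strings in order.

emit factor 1: 'd' (i=0, period=1)
emit factor 2: 'ccdd' (i=1, period=4)
emit factor 3: 'c' (i=5, period=1)
emit factor 4: 'c' (i=6, period=1)
emit factor 5: 'c' (i=7, period=1)
emit factor 6: 'b' (i=8, period=1)
emit factor 7: 'ad' (i=9, period=2)

["d", "ccdd", "c", "c", "c", "b", "ad"]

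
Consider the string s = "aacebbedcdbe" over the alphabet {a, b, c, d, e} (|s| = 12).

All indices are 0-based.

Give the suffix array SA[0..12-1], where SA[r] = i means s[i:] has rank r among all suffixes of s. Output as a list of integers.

[0, 1, 4, 10, 5, 8, 2, 9, 7, 11, 3, 6]

rank→(start, suffix):
  0 → (0, 'aacebbedcdbe')
  1 → (1, 'acebbedcdbe')
  2 → (4, 'bbedcdbe')
  3 → (10, 'be')
  4 → (5, 'bedcdbe')
  5 → (8, 'cdbe')
  6 → (2, 'cebbedcdbe')
  7 → (9, 'dbe')
  8 → (7, 'dcdbe')
  9 → (11, 'e')
  10 → (3, 'ebbedcdbe')
  11 → (6, 'edcdbe')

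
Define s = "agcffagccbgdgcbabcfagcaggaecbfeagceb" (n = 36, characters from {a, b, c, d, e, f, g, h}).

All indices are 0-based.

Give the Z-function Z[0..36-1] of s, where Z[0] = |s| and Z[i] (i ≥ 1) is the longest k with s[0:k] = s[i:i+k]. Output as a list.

[36, 0, 0, 0, 0, 3, 0, 0, 0, 0, 0, 0, 0, 0, 0, 1, 0, 0, 0, 3, 0, 0, 2, 0, 0, 1, 0, 0, 0, 0, 0, 3, 0, 0, 0, 0]

Z[0]=36
i=1: fresh scan; Z[1]=0
i=2: fresh scan; Z[2]=0
i=3: fresh scan; Z[3]=0
i=4: fresh scan; Z[4]=0
i=5: fresh scan; Z[5]=3 grow→box=[5,8)
i=6: min(r-i=2, Z[1]=0)=0; Z[6]=0
i=7: min(r-i=1, Z[2]=0)=0; Z[7]=0
i=8: fresh scan; Z[8]=0
i=9: fresh scan; Z[9]=0
i=10: fresh scan; Z[10]=0
i=11: fresh scan; Z[11]=0
i=12: fresh scan; Z[12]=0
i=13: fresh scan; Z[13]=0
i=14: fresh scan; Z[14]=0
i=15: fresh scan; Z[15]=1 grow→box=[15,16)
i=16: fresh scan; Z[16]=0
i=17: fresh scan; Z[17]=0
i=18: fresh scan; Z[18]=0
i=19: fresh scan; Z[19]=3 grow→box=[19,22)
i=20: min(r-i=2, Z[1]=0)=0; Z[20]=0
i=21: min(r-i=1, Z[2]=0)=0; Z[21]=0
i=22: fresh scan; Z[22]=2 grow→box=[22,24)
i=23: min(r-i=1, Z[1]=0)=0; Z[23]=0
i=24: fresh scan; Z[24]=0
i=25: fresh scan; Z[25]=1 grow→box=[25,26)
i=26: fresh scan; Z[26]=0
i=27: fresh scan; Z[27]=0
i=28: fresh scan; Z[28]=0
i=29: fresh scan; Z[29]=0
i=30: fresh scan; Z[30]=0
i=31: fresh scan; Z[31]=3 grow→box=[31,34)
i=32: min(r-i=2, Z[1]=0)=0; Z[32]=0
i=33: min(r-i=1, Z[2]=0)=0; Z[33]=0
i=34: fresh scan; Z[34]=0
i=35: fresh scan; Z[35]=0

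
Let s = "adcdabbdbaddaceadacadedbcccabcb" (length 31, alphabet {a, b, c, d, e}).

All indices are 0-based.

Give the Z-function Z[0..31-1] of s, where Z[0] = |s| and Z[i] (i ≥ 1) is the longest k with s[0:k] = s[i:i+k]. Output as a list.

Z[0]=31
i=1: i≥r, start 0; Z[1]=0
i=2: i≥r, start 0; Z[2]=0
i=3: i≥r, start 0; Z[3]=0
i=4: i≥r, start 0; Z[4]=1 grow→box=[4,5)
i=5: i≥r, start 0; Z[5]=0
i=6: i≥r, start 0; Z[6]=0
i=7: i≥r, start 0; Z[7]=0
i=8: i≥r, start 0; Z[8]=0
i=9: i≥r, start 0; Z[9]=2 grow→box=[9,11)
i=10: min(r-i=1, Z[1]=0)=0; Z[10]=0
i=11: i≥r, start 0; Z[11]=0
i=12: i≥r, start 0; Z[12]=1 grow→box=[12,13)
i=13: i≥r, start 0; Z[13]=0
i=14: i≥r, start 0; Z[14]=0
i=15: i≥r, start 0; Z[15]=2 grow→box=[15,17)
i=16: min(r-i=1, Z[1]=0)=0; Z[16]=0
i=17: i≥r, start 0; Z[17]=1 grow→box=[17,18)
i=18: i≥r, start 0; Z[18]=0
i=19: i≥r, start 0; Z[19]=2 grow→box=[19,21)
i=20: min(r-i=1, Z[1]=0)=0; Z[20]=0
i=21: i≥r, start 0; Z[21]=0
i=22: i≥r, start 0; Z[22]=0
i=23: i≥r, start 0; Z[23]=0
i=24: i≥r, start 0; Z[24]=0
i=25: i≥r, start 0; Z[25]=0
i=26: i≥r, start 0; Z[26]=0
i=27: i≥r, start 0; Z[27]=1 grow→box=[27,28)
i=28: i≥r, start 0; Z[28]=0
i=29: i≥r, start 0; Z[29]=0
i=30: i≥r, start 0; Z[30]=0

[31, 0, 0, 0, 1, 0, 0, 0, 0, 2, 0, 0, 1, 0, 0, 2, 0, 1, 0, 2, 0, 0, 0, 0, 0, 0, 0, 1, 0, 0, 0]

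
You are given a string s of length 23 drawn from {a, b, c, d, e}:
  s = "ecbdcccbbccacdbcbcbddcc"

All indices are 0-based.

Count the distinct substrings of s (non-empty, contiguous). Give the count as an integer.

245

sorted suffixes:
  #0 SA[0]=11  'acdbcbcbddcc'
  #1 SA[1]=7  'bbccacdbcbcbddcc'
  #2 SA[2]=14  'bcbcbddcc'
  #3 SA[3]=16  'bcbddcc'
  #4 SA[4]=8  'bccacdbcbcbddcc'
  #5 SA[5]=2  'bdcccbbccacdbcbcbddcc'
  #6 SA[6]=18  'bddcc'
  #7 SA[7]=22  'c'
  #8 SA[8]=10  'cacdbcbcbddcc'
  #9 SA[9]=6  'cbbccacdbcbcbddcc'
  #10 SA[10]=15  'cbcbddcc'
  #11 SA[11]=1  'cbdcccbbccacdbcbcbddcc'
  #12 SA[12]=17  'cbddcc'
  #13 SA[13]=21  'cc'
  #14 SA[14]=9  'ccacdbcbcbddcc'
  #15 SA[15]=5  'ccbbccacdbcbcbddcc'
  #16 SA[16]=4  'cccbbccacdbcbcbddcc'
  #17 SA[17]=12  'cdbcbcbddcc'
  #18 SA[18]=13  'dbcbcbddcc'
  #19 SA[19]=20  'dcc'
  #20 SA[20]=3  'dcccbbccacdbcbcbddcc'
  #21 SA[21]=19  'ddcc'
  #22 SA[22]=0  'ecbdcccbbccacdbcbcbddcc'

SA = [11, 7, 14, 16, 8, 2, 18, 22, 10, 6, 15, 1, 17, 21, 9, 5, 4, 12, 13, 20, 3, 19, 0]
i: (SA[i-1],SA[i]) lcp shared
  1: (11,7) 0 ''
  2: (7,14) 1 'b'
  3: (14,16) 3 'bcb'
  4: (16,8) 2 'bc'
  5: (8,2) 1 'b'
  6: (2,18) 2 'bd'
  7: (18,22) 0 ''
  8: (22,10) 1 'c'
  9: (10,6) 1 'c'
  10: (6,15) 2 'cb'
  11: (15,1) 2 'cb'
  12: (1,17) 3 'cbd'
  13: (17,21) 1 'c'
  14: (21,9) 2 'cc'
  15: (9,5) 2 'cc'
  16: (5,4) 2 'cc'
  17: (4,12) 1 'c'
  18: (12,13) 0 ''
  19: (13,20) 1 'd'
  20: (20,3) 3 'dcc'
  21: (3,19) 1 'd'
  22: (19,0) 0 ''

n(n+1)/2 = 23·24/2 = 276
Σ LCP = 0 + 0 + 1 + 3 + 2 + 1 + 2 + 0 + 1 + 1 + 2 + 2 + 3 + 1 + 2 + 2 + 2 + 1 + 0 + 1 + 3 + 1 + 0 = 31
distinct = 276 − 31 = 245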